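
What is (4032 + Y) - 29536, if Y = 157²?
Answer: -855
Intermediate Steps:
Y = 24649
(4032 + Y) - 29536 = (4032 + 24649) - 29536 = 28681 - 29536 = -855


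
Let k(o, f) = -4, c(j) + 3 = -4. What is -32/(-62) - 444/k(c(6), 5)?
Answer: 3457/31 ≈ 111.52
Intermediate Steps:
c(j) = -7 (c(j) = -3 - 4 = -7)
-32/(-62) - 444/k(c(6), 5) = -32/(-62) - 444/(-4) = -32*(-1/62) - 444*(-1/4) = 16/31 + 111 = 3457/31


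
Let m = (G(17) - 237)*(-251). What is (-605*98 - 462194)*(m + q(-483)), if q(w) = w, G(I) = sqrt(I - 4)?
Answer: -30769641936 + 130892484*sqrt(13) ≈ -3.0298e+10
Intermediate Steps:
G(I) = sqrt(-4 + I)
m = 59487 - 251*sqrt(13) (m = (sqrt(-4 + 17) - 237)*(-251) = (sqrt(13) - 237)*(-251) = (-237 + sqrt(13))*(-251) = 59487 - 251*sqrt(13) ≈ 58582.)
(-605*98 - 462194)*(m + q(-483)) = (-605*98 - 462194)*((59487 - 251*sqrt(13)) - 483) = (-59290 - 462194)*(59004 - 251*sqrt(13)) = -521484*(59004 - 251*sqrt(13)) = -30769641936 + 130892484*sqrt(13)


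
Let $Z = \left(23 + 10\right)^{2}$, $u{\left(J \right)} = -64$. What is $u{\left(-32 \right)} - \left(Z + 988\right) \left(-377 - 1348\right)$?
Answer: $3582761$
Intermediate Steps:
$Z = 1089$ ($Z = 33^{2} = 1089$)
$u{\left(-32 \right)} - \left(Z + 988\right) \left(-377 - 1348\right) = -64 - \left(1089 + 988\right) \left(-377 - 1348\right) = -64 - 2077 \left(-1725\right) = -64 - -3582825 = -64 + 3582825 = 3582761$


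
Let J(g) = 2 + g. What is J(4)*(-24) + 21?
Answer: -123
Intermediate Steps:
J(4)*(-24) + 21 = (2 + 4)*(-24) + 21 = 6*(-24) + 21 = -144 + 21 = -123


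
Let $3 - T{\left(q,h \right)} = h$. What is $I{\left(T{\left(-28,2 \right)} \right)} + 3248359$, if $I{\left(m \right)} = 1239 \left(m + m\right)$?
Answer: $3250837$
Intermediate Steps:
$T{\left(q,h \right)} = 3 - h$
$I{\left(m \right)} = 2478 m$ ($I{\left(m \right)} = 1239 \cdot 2 m = 2478 m$)
$I{\left(T{\left(-28,2 \right)} \right)} + 3248359 = 2478 \left(3 - 2\right) + 3248359 = 2478 \cdot 1 + 3248359 = 2478 + 3248359 = 3250837$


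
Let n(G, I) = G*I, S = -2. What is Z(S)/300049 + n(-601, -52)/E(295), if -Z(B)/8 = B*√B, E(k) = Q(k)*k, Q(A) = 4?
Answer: 7813/295 + 16*I*√2/300049 ≈ 26.485 + 7.5412e-5*I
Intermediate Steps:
E(k) = 4*k
Z(B) = -8*B^(3/2) (Z(B) = -8*B*√B = -8*B^(3/2))
Z(S)/300049 + n(-601, -52)/E(295) = -(-16)*I*√2/300049 + (-601*(-52))/((4*295)) = -(-16)*I*√2*(1/300049) + 31252/1180 = (16*I*√2)*(1/300049) + 31252*(1/1180) = 16*I*√2/300049 + 7813/295 = 7813/295 + 16*I*√2/300049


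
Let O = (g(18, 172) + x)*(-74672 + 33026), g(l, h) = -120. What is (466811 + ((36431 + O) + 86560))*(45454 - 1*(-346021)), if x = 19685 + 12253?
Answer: -518509665513350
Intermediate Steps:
x = 31938
O = -1325092428 (O = (-120 + 31938)*(-74672 + 33026) = 31818*(-41646) = -1325092428)
(466811 + ((36431 + O) + 86560))*(45454 - 1*(-346021)) = (466811 + ((36431 - 1325092428) + 86560))*(45454 - 1*(-346021)) = (466811 + (-1325055997 + 86560))*(45454 + 346021) = (466811 - 1324969437)*391475 = -1324502626*391475 = -518509665513350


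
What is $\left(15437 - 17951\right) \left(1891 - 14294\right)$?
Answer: $31181142$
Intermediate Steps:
$\left(15437 - 17951\right) \left(1891 - 14294\right) = \left(-2514\right) \left(-12403\right) = 31181142$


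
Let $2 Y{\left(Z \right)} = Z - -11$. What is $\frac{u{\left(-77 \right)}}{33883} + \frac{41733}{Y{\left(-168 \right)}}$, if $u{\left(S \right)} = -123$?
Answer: $- \frac{2828097789}{5319631} \approx -531.63$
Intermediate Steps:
$Y{\left(Z \right)} = \frac{11}{2} + \frac{Z}{2}$ ($Y{\left(Z \right)} = \frac{Z - -11}{2} = \frac{Z + 11}{2} = \frac{11 + Z}{2} = \frac{11}{2} + \frac{Z}{2}$)
$\frac{u{\left(-77 \right)}}{33883} + \frac{41733}{Y{\left(-168 \right)}} = - \frac{123}{33883} + \frac{41733}{\frac{11}{2} + \frac{1}{2} \left(-168\right)} = \left(-123\right) \frac{1}{33883} + \frac{41733}{\frac{11}{2} - 84} = - \frac{123}{33883} + \frac{41733}{- \frac{157}{2}} = - \frac{123}{33883} + 41733 \left(- \frac{2}{157}\right) = - \frac{123}{33883} - \frac{83466}{157} = - \frac{2828097789}{5319631}$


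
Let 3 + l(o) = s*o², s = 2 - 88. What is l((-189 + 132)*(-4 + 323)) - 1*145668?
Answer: -28433593725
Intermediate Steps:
s = -86
l(o) = -3 - 86*o²
l((-189 + 132)*(-4 + 323)) - 1*145668 = (-3 - 86*(-189 + 132)²*(-4 + 323)²) - 1*145668 = (-3 - 86*(-57*319)²) - 145668 = (-3 - 86*(-18183)²) - 145668 = (-3 - 86*330621489) - 145668 = (-3 - 28433448054) - 145668 = -28433448057 - 145668 = -28433593725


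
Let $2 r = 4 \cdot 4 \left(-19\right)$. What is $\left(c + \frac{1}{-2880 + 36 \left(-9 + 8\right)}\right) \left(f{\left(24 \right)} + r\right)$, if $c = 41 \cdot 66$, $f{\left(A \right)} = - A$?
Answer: $- \frac{347190580}{729} \approx -4.7626 \cdot 10^{5}$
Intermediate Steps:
$c = 2706$
$r = -152$ ($r = \frac{4 \cdot 4 \left(-19\right)}{2} = \frac{16 \left(-19\right)}{2} = \frac{1}{2} \left(-304\right) = -152$)
$\left(c + \frac{1}{-2880 + 36 \left(-9 + 8\right)}\right) \left(f{\left(24 \right)} + r\right) = \left(2706 + \frac{1}{-2880 + 36 \left(-9 + 8\right)}\right) \left(\left(-1\right) 24 - 152\right) = \left(2706 + \frac{1}{-2880 + 36 \left(-1\right)}\right) \left(-24 - 152\right) = \left(2706 + \frac{1}{-2880 - 36}\right) \left(-176\right) = \left(2706 + \frac{1}{-2916}\right) \left(-176\right) = \left(2706 - \frac{1}{2916}\right) \left(-176\right) = \frac{7890695}{2916} \left(-176\right) = - \frac{347190580}{729}$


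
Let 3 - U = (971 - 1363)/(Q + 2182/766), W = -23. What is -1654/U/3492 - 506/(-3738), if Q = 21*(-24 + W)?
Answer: -24902436323/533357116866 ≈ -0.046690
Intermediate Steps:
Q = -987 (Q = 21*(-24 - 23) = 21*(-47) = -987)
U = 490327/188465 (U = 3 - (971 - 1363)/(-987 + 2182/766) = 3 - (-392)/(-987 + 2182*(1/766)) = 3 - (-392)/(-987 + 1091/383) = 3 - (-392)/(-376930/383) = 3 - (-392)*(-383)/376930 = 3 - 1*75068/188465 = 3 - 75068/188465 = 490327/188465 ≈ 2.6017)
-1654/U/3492 - 506/(-3738) = -1654/490327/188465/3492 - 506/(-3738) = -1654*188465/490327*(1/3492) - 506*(-1/3738) = -311721110/490327*1/3492 + 253/1869 = -155860555/856110942 + 253/1869 = -24902436323/533357116866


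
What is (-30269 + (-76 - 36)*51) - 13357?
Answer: -49338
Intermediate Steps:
(-30269 + (-76 - 36)*51) - 13357 = (-30269 - 112*51) - 13357 = (-30269 - 5712) - 13357 = -35981 - 13357 = -49338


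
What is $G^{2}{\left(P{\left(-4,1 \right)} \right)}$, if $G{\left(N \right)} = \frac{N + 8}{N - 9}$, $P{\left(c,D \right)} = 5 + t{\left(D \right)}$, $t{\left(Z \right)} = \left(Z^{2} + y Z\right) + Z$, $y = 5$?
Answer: $\frac{400}{9} \approx 44.444$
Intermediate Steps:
$t{\left(Z \right)} = Z^{2} + 6 Z$ ($t{\left(Z \right)} = \left(Z^{2} + 5 Z\right) + Z = Z^{2} + 6 Z$)
$P{\left(c,D \right)} = 5 + D \left(6 + D\right)$
$G{\left(N \right)} = \frac{8 + N}{-9 + N}$
$G^{2}{\left(P{\left(-4,1 \right)} \right)} = \left(\frac{8 + \left(5 + 1 \left(6 + 1\right)\right)}{-9 + \left(5 + 1 \left(6 + 1\right)\right)}\right)^{2} = \left(\frac{8 + \left(5 + 1 \cdot 7\right)}{-9 + \left(5 + 1 \cdot 7\right)}\right)^{2} = \left(\frac{8 + \left(5 + 7\right)}{-9 + \left(5 + 7\right)}\right)^{2} = \left(\frac{8 + 12}{-9 + 12}\right)^{2} = \left(\frac{1}{3} \cdot 20\right)^{2} = \left(\frac{20}{3}\right)^{2} = \frac{400}{9}$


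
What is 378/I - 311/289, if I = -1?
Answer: -109553/289 ≈ -379.08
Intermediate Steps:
378/I - 311/289 = 378/(-1) - 311/289 = 378*(-1) - 311*1/289 = -378 - 311/289 = -109553/289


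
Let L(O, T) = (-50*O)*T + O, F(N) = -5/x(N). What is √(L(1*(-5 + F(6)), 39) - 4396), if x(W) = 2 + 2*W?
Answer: √1184834/14 ≈ 77.750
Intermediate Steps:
F(N) = -5/(2 + 2*N)
L(O, T) = O - 50*O*T (L(O, T) = -50*O*T + O = O - 50*O*T)
√(L(1*(-5 + F(6)), 39) - 4396) = √((1*(-5 - 5/(2 + 2*6)))*(1 - 50*39) - 4396) = √((1*(-5 - 5/(2 + 12)))*(1 - 1950) - 4396) = √((1*(-5 - 5/14))*(-1949) - 4396) = √((1*(-75/14))*(-1949) - 4396) = √(-75/14*(-1949) - 4396) = √(146175/14 - 4396) = √(84631/14) = √1184834/14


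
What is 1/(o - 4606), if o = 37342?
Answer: 1/32736 ≈ 3.0547e-5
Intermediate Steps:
1/(o - 4606) = 1/(37342 - 4606) = 1/32736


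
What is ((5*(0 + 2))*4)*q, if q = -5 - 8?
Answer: -520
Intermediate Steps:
q = -13
((5*(0 + 2))*4)*q = ((5*(0 + 2))*4)*(-13) = ((5*2)*4)*(-13) = (10*4)*(-13) = 40*(-13) = -520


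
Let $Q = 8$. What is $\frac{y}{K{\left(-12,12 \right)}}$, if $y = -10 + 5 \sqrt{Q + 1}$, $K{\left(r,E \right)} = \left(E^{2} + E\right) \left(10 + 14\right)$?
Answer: $\frac{5}{3744} \approx 0.0013355$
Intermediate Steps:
$K{\left(r,E \right)} = 24 E + 24 E^{2}$ ($K{\left(r,E \right)} = \left(E + E^{2}\right) 24 = 24 E + 24 E^{2}$)
$y = 5$ ($y = -10 + 5 \sqrt{8 + 1} = -10 + 5 \sqrt{9} = -10 + 5 \cdot 3 = -10 + 15 = 5$)
$\frac{y}{K{\left(-12,12 \right)}} = \frac{5}{24 \cdot 12 \left(1 + 12\right)} = \frac{5}{24 \cdot 12 \cdot 13} = \frac{5}{3744}$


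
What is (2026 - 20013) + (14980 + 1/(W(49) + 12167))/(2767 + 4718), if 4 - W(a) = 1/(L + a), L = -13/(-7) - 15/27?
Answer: -5192183190241571/288695222460 ≈ -17985.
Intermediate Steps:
L = 82/63 (L = -13*(-1/7) - 15*1/27 = 13/7 - 5/9 = 82/63 ≈ 1.3016)
W(a) = 4 - 1/(82/63 + a)
(2026 - 20013) + (14980 + 1/(W(49) + 12167))/(2767 + 4718) = (2026 - 20013) + (14980 + 1/((265 + 252*49)/(82 + 63*49) + 12167))/(2767 + 4718) = -17987 + (14980 + 1/((265 + 12348)/(82 + 3087) + 12167))/7485 = -17987 + (14980 + 1/(12613/3169 + 12167))*(1/7485) = -17987 + (14980 + 1/(38569836/3169))*(1/7485) = -17987 + (14980 + 3169/38569836)*(1/7485) = -17987 + (577776146449/38569836)*(1/7485) = -17987 + 577776146449/288695222460 = -5192183190241571/288695222460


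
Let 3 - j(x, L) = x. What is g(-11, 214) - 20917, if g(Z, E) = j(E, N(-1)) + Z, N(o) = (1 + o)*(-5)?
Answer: -21139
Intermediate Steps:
N(o) = -5 - 5*o
j(x, L) = 3 - x
g(Z, E) = 3 + Z - E (g(Z, E) = (3 - E) + Z = 3 + Z - E)
g(-11, 214) - 20917 = (3 - 11 - 1*214) - 20917 = (3 - 11 - 214) - 20917 = -222 - 20917 = -21139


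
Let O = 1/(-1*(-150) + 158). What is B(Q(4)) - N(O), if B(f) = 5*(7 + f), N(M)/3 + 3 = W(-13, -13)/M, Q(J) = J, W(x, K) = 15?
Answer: -13796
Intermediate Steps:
O = 1/308 (O = 1/(150 + 158) = 1/308 ≈ 0.0032468)
N(M) = -9 + 45/M (N(M) = -9 + 3*(15/M) = -9 + 45/M)
B(f) = 35 + 5*f
B(Q(4)) - N(O) = (35 + 5*4) - (-9 + 45/(1/308)) = (35 + 20) - (-9 + 45*308) = 55 - (-9 + 13860) = 55 - 1*13851 = 55 - 13851 = -13796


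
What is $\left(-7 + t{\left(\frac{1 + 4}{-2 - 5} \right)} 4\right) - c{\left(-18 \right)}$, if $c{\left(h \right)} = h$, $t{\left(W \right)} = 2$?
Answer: $19$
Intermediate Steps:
$\left(-7 + t{\left(\frac{1 + 4}{-2 - 5} \right)} 4\right) - c{\left(-18 \right)} = \left(-7 + 2 \cdot 4\right) - -18 = \left(-7 + 8\right) + 18 = 1 + 18 = 19$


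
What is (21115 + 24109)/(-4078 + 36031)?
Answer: 45224/31953 ≈ 1.4153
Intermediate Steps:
(21115 + 24109)/(-4078 + 36031) = 45224/31953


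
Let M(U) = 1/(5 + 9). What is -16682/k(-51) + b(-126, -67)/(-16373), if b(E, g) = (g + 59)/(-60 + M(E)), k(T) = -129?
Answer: 32737105058/253152309 ≈ 129.32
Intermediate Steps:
M(U) = 1/14
b(E, g) = -826/839 - 14*g/839 (b(E, g) = (g + 59)/(-60 + 1/14) = (59 + g)/(-839/14) = (59 + g)*(-14/839) = -826/839 - 14*g/839)
-16682/k(-51) + b(-126, -67)/(-16373) = -16682/(-129) + (-826/839 - 14/839*(-67))/(-16373) = -16682*(-1/129) + (-826/839 + 938/839)*(-1/16373) = 16682/129 + (112/839)*(-1/16373) = 16682/129 - 16/1962421 = 32737105058/253152309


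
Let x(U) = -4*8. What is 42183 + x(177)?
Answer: 42151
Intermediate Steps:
x(U) = -32
42183 + x(177) = 42183 - 32 = 42151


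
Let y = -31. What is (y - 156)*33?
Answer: -6171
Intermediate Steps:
(y - 156)*33 = (-31 - 156)*33 = -187*33 = -6171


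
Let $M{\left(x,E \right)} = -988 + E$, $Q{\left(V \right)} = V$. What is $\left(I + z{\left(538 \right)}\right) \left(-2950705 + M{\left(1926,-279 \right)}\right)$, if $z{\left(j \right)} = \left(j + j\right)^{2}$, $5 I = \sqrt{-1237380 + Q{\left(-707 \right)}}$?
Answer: $-3417722334272 - \frac{2951972 i \sqrt{1238087}}{5} \approx -3.4177 \cdot 10^{12} - 6.5693 \cdot 10^{8} i$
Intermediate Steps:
$I = \frac{i \sqrt{1238087}}{5}$ ($I = \frac{\sqrt{-1237380 - 707}}{5} = \frac{\sqrt{-1238087}}{5} = \frac{i \sqrt{1238087}}{5} \approx 222.54 i$)
$z{\left(j \right)} = 4 j^{2}$ ($z{\left(j \right)} = \left(2 j\right)^{2} = 4 j^{2}$)
$\left(I + z{\left(538 \right)}\right) \left(-2950705 + M{\left(1926,-279 \right)}\right) = \left(\frac{i \sqrt{1238087}}{5} + 4 \cdot 538^{2}\right) \left(-2950705 - 1267\right) = \left(\frac{i \sqrt{1238087}}{5} + 4 \cdot 289444\right) \left(-2950705 - 1267\right) = \left(\frac{i \sqrt{1238087}}{5} + 1157776\right) \left(-2951972\right) = \left(1157776 + \frac{i \sqrt{1238087}}{5}\right) \left(-2951972\right) = -3417722334272 - \frac{2951972 i \sqrt{1238087}}{5}$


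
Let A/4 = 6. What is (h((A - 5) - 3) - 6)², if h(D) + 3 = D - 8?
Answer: 1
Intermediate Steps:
A = 24 (A = 4*6 = 24)
h(D) = -11 + D (h(D) = -3 + (D - 8) = -3 + (-8 + D) = -11 + D)
(h((A - 5) - 3) - 6)² = ((-11 + ((24 - 5) - 3)) - 6)² = ((-11 + (19 - 3)) - 6)² = ((-11 + 16) - 6)² = (5 - 6)² = (-1)² = 1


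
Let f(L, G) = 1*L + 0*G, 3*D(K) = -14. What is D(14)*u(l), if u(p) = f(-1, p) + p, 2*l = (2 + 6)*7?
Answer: -126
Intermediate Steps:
D(K) = -14/3 (D(K) = (⅓)*(-14) = -14/3)
l = 28 (l = ((2 + 6)*7)/2 = (8*7)/2 = (½)*56 = 28)
f(L, G) = L (f(L, G) = L + 0 = L)
u(p) = -1 + p
D(14)*u(l) = -14*(-1 + 28)/3 = -14/3*27 = -126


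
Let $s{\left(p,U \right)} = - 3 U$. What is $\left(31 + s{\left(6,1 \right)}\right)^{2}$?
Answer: $784$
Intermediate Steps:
$\left(31 + s{\left(6,1 \right)}\right)^{2} = \left(31 - 3\right)^{2} = 28^{2} = 784$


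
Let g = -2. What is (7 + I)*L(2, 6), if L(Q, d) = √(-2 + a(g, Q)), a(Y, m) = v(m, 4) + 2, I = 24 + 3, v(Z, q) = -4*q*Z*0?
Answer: 0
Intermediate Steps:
v(Z, q) = 0 (v(Z, q) = -4*Z*q*0 = 0)
I = 27
a(Y, m) = 2 (a(Y, m) = 0 + 2 = 2)
L(Q, d) = 0 (L(Q, d) = √(-2 + 2) = √0 = 0)
(7 + I)*L(2, 6) = (7 + 27)*0 = 34*0 = 0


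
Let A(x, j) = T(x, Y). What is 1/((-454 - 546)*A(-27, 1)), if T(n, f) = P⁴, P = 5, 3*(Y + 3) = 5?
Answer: -1/625000 ≈ -1.6000e-6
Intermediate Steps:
Y = -4/3 (Y = -3 + (⅓)*5 = -3 + 5/3 = -4/3 ≈ -1.3333)
T(n, f) = 625 (T(n, f) = 5⁴ = 625)
A(x, j) = 625
1/((-454 - 546)*A(-27, 1)) = 1/(-454 - 546*625) = (1/625)/(-1000) = -1/1000*1/625 = -1/625000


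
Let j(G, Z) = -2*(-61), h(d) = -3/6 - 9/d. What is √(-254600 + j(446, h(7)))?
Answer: I*√254478 ≈ 504.46*I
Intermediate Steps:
h(d) = -½ - 9/d (h(d) = -3*⅙ - 9/d = -½ - 9/d)
j(G, Z) = 122
√(-254600 + j(446, h(7))) = √(-254600 + 122) = √(-254478) = I*√254478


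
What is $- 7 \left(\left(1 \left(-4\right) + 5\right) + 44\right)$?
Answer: $-315$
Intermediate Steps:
$- 7 \left(\left(1 \left(-4\right) + 5\right) + 44\right) = - 7 \left(\left(-4 + 5\right) + 44\right) = - 7 \left(1 + 44\right) = \left(-7\right) 45 = -315$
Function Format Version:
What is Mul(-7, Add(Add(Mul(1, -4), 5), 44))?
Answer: -315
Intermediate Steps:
Mul(-7, Add(Add(Mul(1, -4), 5), 44)) = Mul(-7, Add(Add(-4, 5), 44)) = Mul(-7, Add(1, 44)) = Mul(-7, 45) = -315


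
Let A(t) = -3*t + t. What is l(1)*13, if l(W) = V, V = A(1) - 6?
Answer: -104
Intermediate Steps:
A(t) = -2*t
V = -8 (V = -2*1 - 6 = -2 - 6 = -8)
l(W) = -8
l(1)*13 = -8*13 = -104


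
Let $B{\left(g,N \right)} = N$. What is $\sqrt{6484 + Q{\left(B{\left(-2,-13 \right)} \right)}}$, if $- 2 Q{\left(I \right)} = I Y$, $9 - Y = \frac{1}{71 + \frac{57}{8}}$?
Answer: $\frac{3 \sqrt{1817338}}{50} \approx 80.885$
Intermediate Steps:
$Y = \frac{5617}{625}$ ($Y = 9 - \frac{1}{71 + \frac{57}{8}} = 9 - \frac{1}{\frac{625}{8}} = 9 - \frac{8}{625} = \frac{5617}{625} \approx 8.9872$)
$Q{\left(I \right)} = - \frac{5617 I}{1250}$ ($Q{\left(I \right)} = - \frac{I \frac{5617}{625}}{2} = - \frac{\frac{5617}{625} I}{2} = - \frac{5617 I}{1250}$)
$\sqrt{6484 + Q{\left(B{\left(-2,-13 \right)} \right)}} = \sqrt{6484 - - \frac{73021}{1250}} = \sqrt{6484 + \frac{73021}{1250}} = \sqrt{\frac{8178021}{1250}} = \frac{3 \sqrt{1817338}}{50}$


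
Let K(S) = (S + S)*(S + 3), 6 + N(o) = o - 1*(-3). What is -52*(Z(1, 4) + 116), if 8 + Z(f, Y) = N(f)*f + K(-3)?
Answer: -5512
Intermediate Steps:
N(o) = -3 + o (N(o) = -6 + (o - 1*(-3)) = -6 + (o + 3) = -6 + (3 + o) = -3 + o)
K(S) = 2*S*(3 + S) (K(S) = (2*S)*(3 + S) = 2*S*(3 + S))
Z(f, Y) = -8 + f*(-3 + f) (Z(f, Y) = -8 + ((-3 + f)*f + 2*(-3)*(3 - 3)) = -8 + (f*(-3 + f) + 2*(-3)*0) = -8 + (f*(-3 + f) + 0) = -8 + f*(-3 + f))
-52*(Z(1, 4) + 116) = -52*((-8 + 1*(-3 + 1)) + 116) = -52*((-8 + 1*(-2)) + 116) = -52*((-8 - 2) + 116) = -52*(-10 + 116) = -52*106 = -5512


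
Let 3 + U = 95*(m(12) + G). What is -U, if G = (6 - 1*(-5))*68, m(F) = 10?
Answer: -72007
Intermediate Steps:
G = 748 (G = (6 + 5)*68 = 11*68 = 748)
U = 72007 (U = -3 + 95*(10 + 748) = -3 + 95*758 = -3 + 72010 = 72007)
-U = -1*72007 = -72007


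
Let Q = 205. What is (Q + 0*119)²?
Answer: 42025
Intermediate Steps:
(Q + 0*119)² = (205 + 0*119)² = (205 + 0)² = 205² = 42025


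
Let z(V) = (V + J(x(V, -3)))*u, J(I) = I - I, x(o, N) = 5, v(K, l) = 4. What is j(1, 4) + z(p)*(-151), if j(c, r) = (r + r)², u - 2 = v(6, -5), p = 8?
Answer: -7184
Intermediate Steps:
u = 6 (u = 2 + 4 = 6)
j(c, r) = 4*r² (j(c, r) = (2*r)² = 4*r²)
J(I) = 0
z(V) = 6*V (z(V) = (V + 0)*6 = V*6 = 6*V)
j(1, 4) + z(p)*(-151) = 4*4² + (6*8)*(-151) = 4*16 + 48*(-151) = 64 - 7248 = -7184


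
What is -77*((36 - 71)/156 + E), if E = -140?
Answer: 1684375/156 ≈ 10797.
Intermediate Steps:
-77*((36 - 71)/156 + E) = -77*((36 - 71)/156 - 140) = -77*(-35*1/156 - 140) = -77*(-35/156 - 140) = -77*(-21875/156) = 1684375/156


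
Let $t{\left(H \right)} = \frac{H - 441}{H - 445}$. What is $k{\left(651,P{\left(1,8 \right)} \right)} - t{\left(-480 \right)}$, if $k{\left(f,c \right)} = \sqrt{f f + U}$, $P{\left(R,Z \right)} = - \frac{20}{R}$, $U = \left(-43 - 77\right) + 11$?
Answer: $- \frac{921}{925} + 2 \sqrt{105923} \approx 649.92$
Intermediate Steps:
$U = -109$ ($U = -120 + 11 = -109$)
$t{\left(H \right)} = \frac{-441 + H}{-445 + H}$
$k{\left(f,c \right)} = \sqrt{-109 + f^{2}}$ ($k{\left(f,c \right)} = \sqrt{f f - 109} = \sqrt{f^{2} - 109} = \sqrt{-109 + f^{2}}$)
$k{\left(651,P{\left(1,8 \right)} \right)} - t{\left(-480 \right)} = \sqrt{-109 + 651^{2}} - \frac{-441 - 480}{-445 - 480} = \sqrt{-109 + 423801} - \frac{1}{-925} \left(-921\right) = \sqrt{423692} - \left(- \frac{1}{925}\right) \left(-921\right) = 2 \sqrt{105923} - \frac{921}{925} = - \frac{921}{925} + 2 \sqrt{105923}$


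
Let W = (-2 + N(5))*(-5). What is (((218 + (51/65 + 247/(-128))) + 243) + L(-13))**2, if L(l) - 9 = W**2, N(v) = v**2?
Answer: 12980699550034129/69222400 ≈ 1.8752e+8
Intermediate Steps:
W = -115 (W = (-2 + 5**2)*(-5) = (-2 + 25)*(-5) = 23*(-5) = -115)
L(l) = 13234 (L(l) = 9 + (-115)**2 = 9 + 13225 = 13234)
(((218 + (51/65 + 247/(-128))) + 243) + L(-13))**2 = (((218 + (51/65 + 247/(-128))) + 243) + 13234)**2 = (((218 + (51*(1/65) + 247*(-1/128))) + 243) + 13234)**2 = (((218 + (51/65 - 247/128)) + 243) + 13234)**2 = (((218 - 9527/8320) + 243) + 13234)**2 = ((1804233/8320 + 243) + 13234)**2 = (3825993/8320 + 13234)**2 = (113932873/8320)**2 = 12980699550034129/69222400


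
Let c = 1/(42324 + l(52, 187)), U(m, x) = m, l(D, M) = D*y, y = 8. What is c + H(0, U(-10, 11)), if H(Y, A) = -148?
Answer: -6325519/42740 ≈ -148.00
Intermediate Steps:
l(D, M) = 8*D (l(D, M) = D*8 = 8*D)
c = 1/42740 (c = 1/(42324 + 8*52) = 1/(42324 + 416) = 1/42740 ≈ 2.3397e-5)
c + H(0, U(-10, 11)) = 1/42740 - 148 = -6325519/42740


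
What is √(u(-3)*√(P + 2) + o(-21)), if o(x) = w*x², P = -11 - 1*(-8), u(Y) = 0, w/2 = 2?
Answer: 42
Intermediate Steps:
w = 4 (w = 2*2 = 4)
P = -3 (P = -11 + 8 = -3)
o(x) = 4*x²
√(u(-3)*√(P + 2) + o(-21)) = √(0*√(-3 + 2) + 4*(-21)²) = √(0*√(-1) + 4*441) = √(0*I + 1764) = √(0 + 1764) = √1764 = 42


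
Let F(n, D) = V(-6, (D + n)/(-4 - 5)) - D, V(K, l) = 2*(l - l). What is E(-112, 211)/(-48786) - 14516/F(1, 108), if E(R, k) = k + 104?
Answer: 59011963/439074 ≈ 134.40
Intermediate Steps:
V(K, l) = 0 (V(K, l) = 2*0 = 0)
F(n, D) = -D (F(n, D) = 0 - D = -D)
E(R, k) = 104 + k
E(-112, 211)/(-48786) - 14516/F(1, 108) = (104 + 211)/(-48786) - 14516/((-1*108)) = 315*(-1/48786) - 14516/(-108) = -105/16262 - 14516*(-1/108) = -105/16262 + 3629/27 = 59011963/439074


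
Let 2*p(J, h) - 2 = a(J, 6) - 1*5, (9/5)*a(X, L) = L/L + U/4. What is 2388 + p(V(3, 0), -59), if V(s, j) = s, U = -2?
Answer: 85919/36 ≈ 2386.6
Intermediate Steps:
a(X, L) = 5/18 (a(X, L) = 5*(L/L - 2/4)/9 = 5*(1 - 2*1/4)/9 = 5*(1 - 1/2)/9 = (5/9)*(1/2) = 5/18)
p(J, h) = -49/36 (p(J, h) = 1 + (5/18 - 1*5)/2 = 1 + (5/18 - 5)/2 = 1 + (1/2)*(-85/18) = 1 - 85/36 = -49/36)
2388 + p(V(3, 0), -59) = 2388 - 49/36 = 85919/36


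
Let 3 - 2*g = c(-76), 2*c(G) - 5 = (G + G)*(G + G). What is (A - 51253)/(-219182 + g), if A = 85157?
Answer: -135616/899831 ≈ -0.15071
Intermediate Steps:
c(G) = 5/2 + 2*G² (c(G) = 5/2 + ((G + G)*(G + G))/2 = 5/2 + ((2*G)*(2*G))/2 = 5/2 + (4*G²)/2 = 5/2 + 2*G²)
g = -23103/4 (g = 3/2 - (5/2 + 2*(-76)²)/2 = 3/2 - (5/2 + 2*5776)/2 = 3/2 - (5/2 + 11552)/2 = 3/2 - ½*23109/2 = 3/2 - 23109/4 = -23103/4 ≈ -5775.8)
(A - 51253)/(-219182 + g) = (85157 - 51253)/(-219182 - 23103/4) = 33904/(-899831/4) = 33904*(-4/899831) = -135616/899831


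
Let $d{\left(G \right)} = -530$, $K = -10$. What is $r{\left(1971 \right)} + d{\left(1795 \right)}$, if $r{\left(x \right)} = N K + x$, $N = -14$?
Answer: $1581$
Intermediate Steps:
$r{\left(x \right)} = 140 + x$ ($r{\left(x \right)} = \left(-14\right) \left(-10\right) + x = 140 + x$)
$r{\left(1971 \right)} + d{\left(1795 \right)} = \left(140 + 1971\right) - 530 = 2111 - 530 = 1581$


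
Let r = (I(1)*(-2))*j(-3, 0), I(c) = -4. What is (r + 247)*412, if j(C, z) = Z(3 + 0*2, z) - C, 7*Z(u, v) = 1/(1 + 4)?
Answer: 3911116/35 ≈ 1.1175e+5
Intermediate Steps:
Z(u, v) = 1/35 (Z(u, v) = 1/(7*(1 + 4)) = (⅐)/5 = (⅐)*(⅕) = 1/35)
j(C, z) = 1/35 - C
r = 848/35 (r = (-4*(-2))*(1/35 - 1*(-3)) = 8*(1/35 + 3) = 8*(106/35) = 848/35 ≈ 24.229)
(r + 247)*412 = (848/35 + 247)*412 = (9493/35)*412 = 3911116/35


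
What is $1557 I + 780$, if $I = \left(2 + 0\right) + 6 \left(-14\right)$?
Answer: $-126894$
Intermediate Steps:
$I = -82$ ($I = 2 - 84 = -82$)
$1557 I + 780 = 1557 \left(-82\right) + 780 = -127674 + 780 = -126894$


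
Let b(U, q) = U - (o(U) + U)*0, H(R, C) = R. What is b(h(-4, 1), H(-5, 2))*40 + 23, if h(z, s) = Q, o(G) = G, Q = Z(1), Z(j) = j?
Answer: 63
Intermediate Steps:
Q = 1
h(z, s) = 1
b(U, q) = U (b(U, q) = U - (U + U)*0 = U - 2*U*0 = U - 1*0 = U + 0 = U)
b(h(-4, 1), H(-5, 2))*40 + 23 = 1*40 + 23 = 40 + 23 = 63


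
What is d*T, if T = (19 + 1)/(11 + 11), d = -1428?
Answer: -14280/11 ≈ -1298.2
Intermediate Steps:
T = 10/11 (T = 20/22 = 20*(1/22) = 10/11 ≈ 0.90909)
d*T = -1428*10/11 = -14280/11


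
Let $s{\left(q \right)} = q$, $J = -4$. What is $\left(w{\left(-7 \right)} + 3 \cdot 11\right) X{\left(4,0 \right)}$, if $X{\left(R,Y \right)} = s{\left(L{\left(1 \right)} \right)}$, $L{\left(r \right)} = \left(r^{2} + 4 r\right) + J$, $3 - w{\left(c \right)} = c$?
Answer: $43$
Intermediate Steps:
$w{\left(c \right)} = 3 - c$
$L{\left(r \right)} = -4 + r^{2} + 4 r$ ($L{\left(r \right)} = \left(r^{2} + 4 r\right) - 4 = -4 + r^{2} + 4 r$)
$X{\left(R,Y \right)} = 1$ ($X{\left(R,Y \right)} = -4 + 1^{2} + 4 \cdot 1 = -4 + 1 + 4 = 1$)
$\left(w{\left(-7 \right)} + 3 \cdot 11\right) X{\left(4,0 \right)} = \left(\left(3 - -7\right) + 3 \cdot 11\right) 1 = \left(\left(3 + 7\right) + 33\right) 1 = \left(10 + 33\right) 1 = 43 \cdot 1 = 43$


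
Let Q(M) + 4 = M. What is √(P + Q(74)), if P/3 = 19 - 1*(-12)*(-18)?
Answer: I*√521 ≈ 22.825*I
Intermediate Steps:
Q(M) = -4 + M
P = -591 (P = 3*(19 - 1*(-12)*(-18)) = 3*(19 + 12*(-18)) = 3*(19 - 216) = 3*(-197) = -591)
√(P + Q(74)) = √(-591 + (-4 + 74)) = √(-591 + 70) = √(-521) = I*√521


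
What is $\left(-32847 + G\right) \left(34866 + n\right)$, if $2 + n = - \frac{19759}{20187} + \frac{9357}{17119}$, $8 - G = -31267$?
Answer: $- \frac{6313254410575720}{115193751} \approx -5.4806 \cdot 10^{7}$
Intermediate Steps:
$G = 31275$ ($G = 8 - -31267 = 8 + 31267 = 31275$)
$n = - \frac{840527068}{345581253}$ ($n = -2 + \left(- \frac{19759}{20187} + \frac{9357}{17119}\right) = -2 - \frac{149364562}{345581253} = - \frac{840527068}{345581253} \approx -2.4322$)
$\left(-32847 + G\right) \left(34866 + n\right) = \left(-32847 + 31275\right) \left(34866 - \frac{840527068}{345581253}\right) = \left(-1572\right) \frac{12048195440030}{345581253} = - \frac{6313254410575720}{115193751}$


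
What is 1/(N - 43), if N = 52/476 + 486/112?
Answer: -136/5243 ≈ -0.025939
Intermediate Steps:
N = 605/136 (N = 52*(1/476) + 486*(1/112) = 13/119 + 243/56 = 605/136 ≈ 4.4485)
1/(N - 43) = 1/(605/136 - 43) = 1/(-5243/136) = -136/5243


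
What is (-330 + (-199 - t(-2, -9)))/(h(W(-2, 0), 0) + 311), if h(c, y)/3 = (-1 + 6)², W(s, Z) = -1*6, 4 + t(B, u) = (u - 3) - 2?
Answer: -511/386 ≈ -1.3238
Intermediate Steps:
t(B, u) = -9 + u (t(B, u) = -4 + ((u - 3) - 2) = -4 + ((-3 + u) - 2) = -4 + (-5 + u) = -9 + u)
W(s, Z) = -6
h(c, y) = 75 (h(c, y) = 3*(-1 + 6)² = 3*5² = 3*25 = 75)
(-330 + (-199 - t(-2, -9)))/(h(W(-2, 0), 0) + 311) = (-330 + (-199 - (-9 - 9)))/(75 + 311) = (-330 + (-199 - 1*(-18)))/386 = (-330 + (-199 + 18))*(1/386) = (-330 - 181)*(1/386) = -511*1/386 = -511/386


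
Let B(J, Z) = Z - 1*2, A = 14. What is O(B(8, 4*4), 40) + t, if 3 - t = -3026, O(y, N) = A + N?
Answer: 3083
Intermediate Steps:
B(J, Z) = -2 + Z (B(J, Z) = Z - 2 = -2 + Z)
O(y, N) = 14 + N
t = 3029 (t = 3 - 1*(-3026) = 3 + 3026 = 3029)
O(B(8, 4*4), 40) + t = (14 + 40) + 3029 = 54 + 3029 = 3083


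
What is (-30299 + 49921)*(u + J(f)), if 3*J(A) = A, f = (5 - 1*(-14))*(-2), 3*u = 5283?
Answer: 102917390/3 ≈ 3.4306e+7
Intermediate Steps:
u = 1761 (u = (⅓)*5283 = 1761)
f = -38 (f = (5 + 14)*(-2) = 19*(-2) = -38)
J(A) = A/3
(-30299 + 49921)*(u + J(f)) = (-30299 + 49921)*(1761 + (⅓)*(-38)) = 19622*(1761 - 38/3) = 19622*(5245/3) = 102917390/3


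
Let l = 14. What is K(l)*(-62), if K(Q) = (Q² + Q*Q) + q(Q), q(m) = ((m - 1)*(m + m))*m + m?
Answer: -341124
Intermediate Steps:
q(m) = m + 2*m²*(-1 + m) (q(m) = ((-1 + m)*(2*m))*m + m = (2*m*(-1 + m))*m + m = 2*m²*(-1 + m) + m = m + 2*m²*(-1 + m))
K(Q) = 2*Q² + Q*(1 - 2*Q + 2*Q²) (K(Q) = (Q² + Q*Q) + Q*(1 - 2*Q + 2*Q²) = (Q² + Q²) + Q*(1 - 2*Q + 2*Q²) = 2*Q² + Q*(1 - 2*Q + 2*Q²))
K(l)*(-62) = (14 + 2*14³)*(-62) = (14 + 2*2744)*(-62) = (14 + 5488)*(-62) = 5502*(-62) = -341124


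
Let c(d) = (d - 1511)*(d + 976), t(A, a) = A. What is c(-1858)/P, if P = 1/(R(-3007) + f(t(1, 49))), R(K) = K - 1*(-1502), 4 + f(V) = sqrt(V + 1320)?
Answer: -4483930122 + 2971458*sqrt(1321) ≈ -4.3759e+9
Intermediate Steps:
f(V) = -4 + sqrt(1320 + V) (f(V) = -4 + sqrt(V + 1320) = -4 + sqrt(1320 + V))
R(K) = 1502 + K (R(K) = K + 1502 = 1502 + K)
c(d) = (-1511 + d)*(976 + d)
P = 1/(-1509 + sqrt(1321)) (P = 1/((1502 - 3007) + (-4 + sqrt(1320 + 1))) = 1/(-1505 + (-4 + sqrt(1321))) = 1/(-1509 + sqrt(1321)) ≈ -0.00067905)
c(-1858)/P = (-1474736 + (-1858)**2 - 535*(-1858))/(-1509/2275760 - sqrt(1321)/2275760) = (-1474736 + 3452164 + 994030)/(-1509/2275760 - sqrt(1321)/2275760) = 2971458/(-1509/2275760 - sqrt(1321)/2275760)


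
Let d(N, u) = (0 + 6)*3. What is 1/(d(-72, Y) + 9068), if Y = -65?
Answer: 1/9086 ≈ 0.00011006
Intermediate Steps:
d(N, u) = 18 (d(N, u) = 6*3 = 18)
1/(d(-72, Y) + 9068) = 1/(18 + 9068) = 1/9086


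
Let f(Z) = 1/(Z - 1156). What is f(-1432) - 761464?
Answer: -1970668833/2588 ≈ -7.6146e+5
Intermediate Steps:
f(Z) = 1/(-1156 + Z)
f(-1432) - 761464 = 1/(-1156 - 1432) - 761464 = 1/(-2588) - 761464 = -1/2588 - 761464 = -1970668833/2588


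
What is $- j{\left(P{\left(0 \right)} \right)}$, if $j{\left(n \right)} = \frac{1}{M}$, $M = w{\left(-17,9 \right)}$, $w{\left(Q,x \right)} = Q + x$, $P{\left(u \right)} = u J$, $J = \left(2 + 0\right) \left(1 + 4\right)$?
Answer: $\frac{1}{8} \approx 0.125$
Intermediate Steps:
$J = 10$ ($J = 2 \cdot 5 = 10$)
$P{\left(u \right)} = 10 u$ ($P{\left(u \right)} = u 10 = 10 u$)
$M = -8$ ($M = -17 + 9 = -8$)
$j{\left(n \right)} = - \frac{1}{8}$ ($j{\left(n \right)} = \frac{1}{-8} = - \frac{1}{8}$)
$- j{\left(P{\left(0 \right)} \right)} = \left(-1\right) \left(- \frac{1}{8}\right) = \frac{1}{8}$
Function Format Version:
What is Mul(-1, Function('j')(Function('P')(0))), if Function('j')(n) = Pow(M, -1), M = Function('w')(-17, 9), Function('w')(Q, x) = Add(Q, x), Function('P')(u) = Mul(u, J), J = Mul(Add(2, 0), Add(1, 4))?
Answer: Rational(1, 8) ≈ 0.12500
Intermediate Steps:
J = 10 (J = Mul(2, 5) = 10)
Function('P')(u) = Mul(10, u) (Function('P')(u) = Mul(u, 10) = Mul(10, u))
M = -8 (M = Add(-17, 9) = -8)
Function('j')(n) = Rational(-1, 8) (Function('j')(n) = Pow(-8, -1) = Rational(-1, 8))
Mul(-1, Function('j')(Function('P')(0))) = Mul(-1, Rational(-1, 8)) = Rational(1, 8)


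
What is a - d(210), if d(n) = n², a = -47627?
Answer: -91727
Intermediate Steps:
a - d(210) = -47627 - 1*210² = -47627 - 1*44100 = -47627 - 44100 = -91727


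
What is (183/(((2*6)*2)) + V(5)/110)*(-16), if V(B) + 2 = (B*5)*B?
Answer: -7694/55 ≈ -139.89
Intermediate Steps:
V(B) = -2 + 5*B² (V(B) = -2 + (B*5)*B = -2 + (5*B)*B = -2 + 5*B²)
(183/(((2*6)*2)) + V(5)/110)*(-16) = (183/(((2*6)*2)) + (-2 + 5*5²)/110)*(-16) = (183/((12*2)) + (-2 + 5*25)*(1/110))*(-16) = (183/24 + (-2 + 125)*(1/110))*(-16) = (183*(1/24) + 123*(1/110))*(-16) = (61/8 + 123/110)*(-16) = (3847/440)*(-16) = -7694/55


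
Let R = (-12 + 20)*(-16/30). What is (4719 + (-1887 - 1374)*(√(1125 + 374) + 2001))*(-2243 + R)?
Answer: 73266983426/5 + 36641683*√1499/5 ≈ 1.4937e+10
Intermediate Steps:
R = -64/15 (R = 8*(-16*1/30) = 8*(-8/15) = -64/15 ≈ -4.2667)
(4719 + (-1887 - 1374)*(√(1125 + 374) + 2001))*(-2243 + R) = (4719 + (-1887 - 1374)*(√(1125 + 374) + 2001))*(-2243 - 64/15) = (4719 - 3261*(√1499 + 2001))*(-33709/15) = (4719 - 3261*(2001 + √1499))*(-33709/15) = (4719 + (-6525261 - 3261*√1499))*(-33709/15) = (-6520542 - 3261*√1499)*(-33709/15) = 73266983426/5 + 36641683*√1499/5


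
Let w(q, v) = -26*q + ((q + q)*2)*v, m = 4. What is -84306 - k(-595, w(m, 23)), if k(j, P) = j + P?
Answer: -83975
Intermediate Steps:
w(q, v) = -26*q + 4*q*v (w(q, v) = -26*q + ((2*q)*2)*v = -26*q + (4*q)*v = -26*q + 4*q*v)
k(j, P) = P + j
-84306 - k(-595, w(m, 23)) = -84306 - (2*4*(-13 + 2*23) - 595) = -84306 - (2*4*(-13 + 46) - 595) = -84306 - (2*4*33 - 595) = -84306 - (264 - 595) = -84306 - 1*(-331) = -84306 + 331 = -83975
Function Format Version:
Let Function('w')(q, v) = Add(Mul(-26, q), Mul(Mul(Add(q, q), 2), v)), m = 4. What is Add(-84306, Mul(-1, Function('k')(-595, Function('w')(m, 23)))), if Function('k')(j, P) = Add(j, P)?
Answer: -83975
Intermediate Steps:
Function('w')(q, v) = Add(Mul(-26, q), Mul(4, q, v)) (Function('w')(q, v) = Add(Mul(-26, q), Mul(Mul(Mul(2, q), 2), v)) = Add(Mul(-26, q), Mul(Mul(4, q), v)) = Add(Mul(-26, q), Mul(4, q, v)))
Function('k')(j, P) = Add(P, j)
Add(-84306, Mul(-1, Function('k')(-595, Function('w')(m, 23)))) = Add(-84306, Mul(-1, Add(Mul(2, 4, Add(-13, Mul(2, 23))), -595))) = Add(-84306, Mul(-1, Add(Mul(2, 4, Add(-13, 46)), -595))) = Add(-84306, Mul(-1, Add(Mul(2, 4, 33), -595))) = Add(-84306, Mul(-1, Add(264, -595))) = Add(-84306, Mul(-1, -331)) = Add(-84306, 331) = -83975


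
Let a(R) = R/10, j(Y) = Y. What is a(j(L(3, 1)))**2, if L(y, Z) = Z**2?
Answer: 1/100 ≈ 0.010000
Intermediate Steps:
a(R) = R/10 (a(R) = R*(1/10) = R/10)
a(j(L(3, 1)))**2 = ((1/10)*1**2)**2 = ((1/10)*1)**2 = (1/10)**2 = 1/100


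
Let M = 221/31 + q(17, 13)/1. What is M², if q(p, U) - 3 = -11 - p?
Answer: 306916/961 ≈ 319.37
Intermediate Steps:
q(p, U) = -8 - p (q(p, U) = 3 + (-11 - p) = -8 - p)
M = -554/31 (M = 221/31 + (-8 - 1*17)/1 = 221*(1/31) + (-8 - 17)*1 = 221/31 - 25*1 = 221/31 - 25 = -554/31 ≈ -17.871)
M² = (-554/31)² = 306916/961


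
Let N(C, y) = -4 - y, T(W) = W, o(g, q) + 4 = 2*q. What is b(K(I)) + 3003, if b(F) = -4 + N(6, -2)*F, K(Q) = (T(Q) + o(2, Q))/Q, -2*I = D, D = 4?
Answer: 2989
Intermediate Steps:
o(g, q) = -4 + 2*q
I = -2 (I = -1/2*4 = -2)
K(Q) = (-4 + 3*Q)/Q (K(Q) = (Q + (-4 + 2*Q))/Q = (-4 + 3*Q)/Q)
b(F) = -4 - 2*F (b(F) = -4 + (-4 - 1*(-2))*F = -4 + (-4 + 2)*F = -4 - 2*F)
b(K(I)) + 3003 = (-4 - 2*(3 - 4/(-2))) + 3003 = (-4 - 2*(3 - 4*(-1/2))) + 3003 = (-4 - 2*(3 + 2)) + 3003 = (-4 - 2*5) + 3003 = (-4 - 10) + 3003 = -14 + 3003 = 2989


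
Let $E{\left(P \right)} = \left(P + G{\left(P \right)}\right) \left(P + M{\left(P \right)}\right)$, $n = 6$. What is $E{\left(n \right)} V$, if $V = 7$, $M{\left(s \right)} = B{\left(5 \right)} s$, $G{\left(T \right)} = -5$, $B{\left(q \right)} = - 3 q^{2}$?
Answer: $-3108$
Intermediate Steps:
$M{\left(s \right)} = - 75 s$ ($M{\left(s \right)} = - 3 \cdot 5^{2} s = \left(-3\right) 25 s = - 75 s$)
$E{\left(P \right)} = - 74 P \left(-5 + P\right)$ ($E{\left(P \right)} = \left(P - 5\right) \left(P - 75 P\right) = \left(-5 + P\right) \left(- 74 P\right) = - 74 P \left(-5 + P\right)$)
$E{\left(n \right)} V = 74 \cdot 6 \left(5 - 6\right) 7 = 74 \cdot 6 \left(-1\right) 7 = \left(-444\right) 7 = -3108$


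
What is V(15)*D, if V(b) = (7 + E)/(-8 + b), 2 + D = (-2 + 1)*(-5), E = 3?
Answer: 30/7 ≈ 4.2857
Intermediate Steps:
D = 3 (D = -2 + (-2 + 1)*(-5) = -2 - 1*(-5) = -2 + 5 = 3)
V(b) = 10/(-8 + b) (V(b) = (7 + 3)/(-8 + b) = 10/(-8 + b))
V(15)*D = (10/(-8 + 15))*3 = (10/7)*3 = 30/7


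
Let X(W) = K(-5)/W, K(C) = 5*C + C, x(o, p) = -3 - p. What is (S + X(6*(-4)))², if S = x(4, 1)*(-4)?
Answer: 4761/16 ≈ 297.56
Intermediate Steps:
K(C) = 6*C
S = 16 (S = (-3 - 1*1)*(-4) = (-3 - 1)*(-4) = -4*(-4) = 16)
X(W) = -30/W (X(W) = (6*(-5))/W = -30/W)
(S + X(6*(-4)))² = (16 - 30/(6*(-4)))² = (16 - 30/(-24))² = (16 - 30*(-1/24))² = (16 + 5/4)² = (69/4)² = 4761/16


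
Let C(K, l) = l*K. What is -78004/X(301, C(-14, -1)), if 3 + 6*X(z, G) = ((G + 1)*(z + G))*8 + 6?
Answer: -156008/12601 ≈ -12.381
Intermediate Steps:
C(K, l) = K*l
X(z, G) = ½ + 4*(1 + G)*(G + z)/3 (X(z, G) = -½ + (((G + 1)*(z + G))*8 + 6)/6 = -½ + (((1 + G)*(G + z))*8 + 6)/6 = -½ + (8*(1 + G)*(G + z) + 6)/6 = -½ + (6 + 8*(1 + G)*(G + z))/6 = -½ + (1 + 4*(1 + G)*(G + z)/3) = ½ + 4*(1 + G)*(G + z)/3)
-78004/X(301, C(-14, -1)) = -78004/(½ + 4*(-14*(-1))/3 + (4/3)*301 + 4*(-14*(-1))²/3 + (4/3)*(-14*(-1))*301) = -78004/(½ + (4/3)*14 + 1204/3 + (4/3)*14² + (4/3)*14*301) = -78004/(½ + 56/3 + 1204/3 + (4/3)*196 + 16856/3) = -78004/(½ + 56/3 + 1204/3 + 784/3 + 16856/3) = -78004/12601/2 = -78004*2/12601 = -156008/12601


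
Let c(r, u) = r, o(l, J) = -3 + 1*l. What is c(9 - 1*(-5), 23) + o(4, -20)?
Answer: 15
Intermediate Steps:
o(l, J) = -3 + l
c(9 - 1*(-5), 23) + o(4, -20) = (9 - 1*(-5)) + (-3 + 4) = (9 + 5) + 1 = 14 + 1 = 15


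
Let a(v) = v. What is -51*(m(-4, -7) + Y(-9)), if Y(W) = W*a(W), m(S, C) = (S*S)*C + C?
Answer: 1938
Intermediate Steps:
m(S, C) = C + C*S² (m(S, C) = S²*C + C = C*S² + C = C + C*S²)
Y(W) = W² (Y(W) = W*W = W²)
-51*(m(-4, -7) + Y(-9)) = -51*(-7*(1 + (-4)²) + (-9)²) = -51*(-7*(1 + 16) + 81) = -51*(-7*17 + 81) = -51*(-119 + 81) = -51*(-38) = 1938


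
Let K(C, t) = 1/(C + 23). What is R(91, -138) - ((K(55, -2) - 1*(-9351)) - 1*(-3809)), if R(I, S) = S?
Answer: -1037245/78 ≈ -13298.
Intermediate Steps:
K(C, t) = 1/(23 + C)
R(91, -138) - ((K(55, -2) - 1*(-9351)) - 1*(-3809)) = -138 - ((1/(23 + 55) - 1*(-9351)) - 1*(-3809)) = -138 - ((1/78 + 9351) + 3809) = -138 - (729379/78 + 3809) = -138 - 1*1026481/78 = -138 - 1026481/78 = -1037245/78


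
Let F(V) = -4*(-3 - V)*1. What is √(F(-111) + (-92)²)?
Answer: 4*√502 ≈ 89.621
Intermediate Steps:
F(V) = 12 + 4*V (F(V) = (12 + 4*V)*1 = 12 + 4*V)
√(F(-111) + (-92)²) = √((12 + 4*(-111)) + (-92)²) = √((12 - 444) + 8464) = √(-432 + 8464) = √8032 = 4*√502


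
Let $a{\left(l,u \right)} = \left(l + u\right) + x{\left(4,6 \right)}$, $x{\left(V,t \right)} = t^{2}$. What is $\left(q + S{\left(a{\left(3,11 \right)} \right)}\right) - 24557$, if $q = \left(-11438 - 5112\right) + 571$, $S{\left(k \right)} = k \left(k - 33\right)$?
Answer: $-39686$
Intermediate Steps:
$a{\left(l,u \right)} = 36 + l + u$ ($a{\left(l,u \right)} = \left(l + u\right) + 6^{2} = \left(l + u\right) + 36 = 36 + l + u$)
$S{\left(k \right)} = k \left(-33 + k\right)$
$q = -15979$ ($q = -16550 + 571 = -15979$)
$\left(q + S{\left(a{\left(3,11 \right)} \right)}\right) - 24557 = \left(-15979 + \left(36 + 3 + 11\right) \left(-33 + \left(36 + 3 + 11\right)\right)\right) - 24557 = \left(-15979 + 50 \left(-33 + 50\right)\right) - 24557 = \left(-15979 + 50 \cdot 17\right) - 24557 = \left(-15979 + 850\right) - 24557 = -15129 - 24557 = -39686$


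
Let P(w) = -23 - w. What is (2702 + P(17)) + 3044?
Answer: 5706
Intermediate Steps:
(2702 + P(17)) + 3044 = (2702 + (-23 - 1*17)) + 3044 = (2702 + (-23 - 17)) + 3044 = (2702 - 40) + 3044 = 2662 + 3044 = 5706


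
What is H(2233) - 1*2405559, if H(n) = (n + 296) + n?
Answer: -2400797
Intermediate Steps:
H(n) = 296 + 2*n (H(n) = (296 + n) + n = 296 + 2*n)
H(2233) - 1*2405559 = (296 + 2*2233) - 1*2405559 = (296 + 4466) - 2405559 = 4762 - 2405559 = -2400797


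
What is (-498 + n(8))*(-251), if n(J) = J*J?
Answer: 108934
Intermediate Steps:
n(J) = J²
(-498 + n(8))*(-251) = (-498 + 8²)*(-251) = (-498 + 64)*(-251) = -434*(-251) = 108934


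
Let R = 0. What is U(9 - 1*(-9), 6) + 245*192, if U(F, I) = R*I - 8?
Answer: 47032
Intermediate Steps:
U(F, I) = -8 (U(F, I) = 0*I - 8 = 0 - 8 = -8)
U(9 - 1*(-9), 6) + 245*192 = -8 + 245*192 = -8 + 47040 = 47032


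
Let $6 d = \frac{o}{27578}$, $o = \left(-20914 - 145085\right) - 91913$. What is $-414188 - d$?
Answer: $- \frac{17133650518}{41367} \approx -4.1419 \cdot 10^{5}$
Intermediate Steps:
$o = -257912$ ($o = -165999 - 91913 = -257912$)
$d = - \frac{64478}{41367}$ ($d = \frac{\left(-257912\right) \frac{1}{27578}}{6} = \frac{1}{6} \left(- \frac{128956}{13789}\right) = - \frac{64478}{41367} \approx -1.5587$)
$-414188 - d = -414188 - - \frac{64478}{41367} = -414188 + \frac{64478}{41367} = - \frac{17133650518}{41367}$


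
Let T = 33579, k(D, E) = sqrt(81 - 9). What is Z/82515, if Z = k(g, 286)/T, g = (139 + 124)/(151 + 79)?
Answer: 2*sqrt(2)/923590395 ≈ 3.0624e-9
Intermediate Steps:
g = 263/230 ≈ 1.1435
k(D, E) = 6*sqrt(2) (k(D, E) = sqrt(72) = 6*sqrt(2))
Z = 2*sqrt(2)/11193 (Z = (6*sqrt(2))/33579 = (6*sqrt(2))*(1/33579) = 2*sqrt(2)/11193 ≈ 0.00025270)
Z/82515 = (2*sqrt(2)/11193)/82515 = (2*sqrt(2)/11193)*(1/82515) = 2*sqrt(2)/923590395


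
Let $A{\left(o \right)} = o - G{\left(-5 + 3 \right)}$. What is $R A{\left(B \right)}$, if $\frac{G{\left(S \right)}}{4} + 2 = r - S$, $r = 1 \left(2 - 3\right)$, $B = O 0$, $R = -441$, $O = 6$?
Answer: $-1764$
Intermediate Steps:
$B = 0$ ($B = 6 \cdot 0 = 0$)
$r = -1$ ($r = 1 \left(-1\right) = -1$)
$G{\left(S \right)} = -12 - 4 S$ ($G{\left(S \right)} = -8 + 4 \left(-1 - S\right) = -8 - \left(4 + 4 S\right) = -12 - 4 S$)
$A{\left(o \right)} = 4 + o$ ($A{\left(o \right)} = o - \left(-12 - 4 \left(-5 + 3\right)\right) = o - \left(-12 - -8\right) = o - \left(-12 + 8\right) = o - -4 = o + 4 = 4 + o$)
$R A{\left(B \right)} = - 441 \left(4 + 0\right) = \left(-441\right) 4 = -1764$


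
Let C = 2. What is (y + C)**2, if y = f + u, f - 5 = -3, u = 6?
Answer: 100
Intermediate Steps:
f = 2 (f = 5 - 3 = 2)
y = 8 (y = 2 + 6 = 8)
(y + C)**2 = (8 + 2)**2 = 10**2 = 100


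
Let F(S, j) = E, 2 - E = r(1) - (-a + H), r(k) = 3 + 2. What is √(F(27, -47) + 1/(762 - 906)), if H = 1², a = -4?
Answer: √287/12 ≈ 1.4118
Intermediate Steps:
r(k) = 5
H = 1
E = 2 (E = 2 - (5 - (-1*(-4) + 1)) = 2 - (5 - (4 + 1)) = 2 - (5 - 1*5) = 2 - (5 - 5) = 2 - 1*0 = 2 + 0 = 2)
F(S, j) = 2
√(F(27, -47) + 1/(762 - 906)) = √(2 + 1/(762 - 906)) = √(2 + 1/(-144)) = √(2 - 1/144) = √(287/144) = √287/12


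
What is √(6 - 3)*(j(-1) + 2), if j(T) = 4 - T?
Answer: 7*√3 ≈ 12.124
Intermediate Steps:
√(6 - 3)*(j(-1) + 2) = √(6 - 3)*((4 - 1*(-1)) + 2) = √3*((4 + 1) + 2) = √3*(5 + 2) = √3*7 = 7*√3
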